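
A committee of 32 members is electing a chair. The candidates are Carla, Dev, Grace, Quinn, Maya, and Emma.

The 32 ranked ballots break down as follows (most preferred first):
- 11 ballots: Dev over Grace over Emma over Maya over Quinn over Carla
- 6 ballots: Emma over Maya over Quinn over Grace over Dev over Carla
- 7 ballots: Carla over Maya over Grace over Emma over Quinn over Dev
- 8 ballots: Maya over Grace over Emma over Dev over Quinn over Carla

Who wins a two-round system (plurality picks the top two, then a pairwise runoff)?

Maya

Round 1 first-place votes: Carla 7, Dev 11, Grace 0, Quinn 0, Maya 8, Emma 6. Dev and Maya advance.
Runoff: Dev is ranked above Maya on 11 ballots, Maya above Dev on 21.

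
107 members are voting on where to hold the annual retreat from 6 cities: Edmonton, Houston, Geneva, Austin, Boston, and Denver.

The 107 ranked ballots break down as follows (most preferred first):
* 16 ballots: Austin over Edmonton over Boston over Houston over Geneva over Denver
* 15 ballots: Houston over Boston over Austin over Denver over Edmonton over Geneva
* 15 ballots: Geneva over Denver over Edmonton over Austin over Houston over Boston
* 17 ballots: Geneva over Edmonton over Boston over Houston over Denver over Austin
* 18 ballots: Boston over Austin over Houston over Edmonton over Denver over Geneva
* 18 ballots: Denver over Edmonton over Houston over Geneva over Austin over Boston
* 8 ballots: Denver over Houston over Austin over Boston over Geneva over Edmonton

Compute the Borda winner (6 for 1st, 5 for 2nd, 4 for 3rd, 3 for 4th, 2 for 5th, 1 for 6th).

Edmonton: 16×5 + 15×2 + 15×4 + 17×5 + 18×3 + 18×5 + 8×1 = 407
Houston: 16×3 + 15×6 + 15×2 + 17×3 + 18×4 + 18×4 + 8×5 = 403
Geneva: 16×2 + 15×1 + 15×6 + 17×6 + 18×1 + 18×3 + 8×2 = 327
Austin: 16×6 + 15×4 + 15×3 + 17×1 + 18×5 + 18×2 + 8×4 = 376
Boston: 16×4 + 15×5 + 15×1 + 17×4 + 18×6 + 18×1 + 8×3 = 372
Denver: 16×1 + 15×3 + 15×5 + 17×2 + 18×2 + 18×6 + 8×6 = 362

Edmonton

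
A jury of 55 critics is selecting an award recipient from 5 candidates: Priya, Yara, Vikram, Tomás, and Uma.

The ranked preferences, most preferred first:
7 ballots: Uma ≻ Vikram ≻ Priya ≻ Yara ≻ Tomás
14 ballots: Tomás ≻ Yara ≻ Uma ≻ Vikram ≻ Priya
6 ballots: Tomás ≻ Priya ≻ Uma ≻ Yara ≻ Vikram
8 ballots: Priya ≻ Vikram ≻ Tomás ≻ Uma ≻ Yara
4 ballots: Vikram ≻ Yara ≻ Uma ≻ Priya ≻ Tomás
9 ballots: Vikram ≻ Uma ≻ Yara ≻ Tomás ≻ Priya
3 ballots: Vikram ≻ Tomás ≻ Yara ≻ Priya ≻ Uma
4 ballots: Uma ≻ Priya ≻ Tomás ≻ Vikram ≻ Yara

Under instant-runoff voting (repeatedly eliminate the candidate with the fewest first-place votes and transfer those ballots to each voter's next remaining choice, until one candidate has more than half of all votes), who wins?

Round 1: Priya 8, Yara 0, Vikram 16, Tomás 20, Uma 11. Yara eliminated.
Round 2: Priya 8, Vikram 16, Tomás 20, Uma 11. Priya eliminated.
Round 3: Vikram 24, Tomás 20, Uma 11. Uma eliminated.
Round 4: Vikram 31, Tomás 24. Vikram has a majority (≥28).

Vikram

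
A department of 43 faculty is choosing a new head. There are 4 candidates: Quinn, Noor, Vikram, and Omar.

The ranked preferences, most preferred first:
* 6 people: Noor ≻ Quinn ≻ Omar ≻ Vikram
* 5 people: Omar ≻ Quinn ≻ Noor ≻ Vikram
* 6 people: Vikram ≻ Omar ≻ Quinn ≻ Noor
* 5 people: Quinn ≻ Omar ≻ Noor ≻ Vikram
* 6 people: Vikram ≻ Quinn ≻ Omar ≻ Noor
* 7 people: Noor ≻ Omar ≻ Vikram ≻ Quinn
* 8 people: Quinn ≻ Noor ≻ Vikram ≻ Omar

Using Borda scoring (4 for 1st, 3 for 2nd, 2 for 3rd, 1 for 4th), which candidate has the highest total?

Quinn: 6×3 + 5×3 + 6×2 + 5×4 + 6×3 + 7×1 + 8×4 = 122
Noor: 6×4 + 5×2 + 6×1 + 5×2 + 6×1 + 7×4 + 8×3 = 108
Vikram: 6×1 + 5×1 + 6×4 + 5×1 + 6×4 + 7×2 + 8×2 = 94
Omar: 6×2 + 5×4 + 6×3 + 5×3 + 6×2 + 7×3 + 8×1 = 106

Quinn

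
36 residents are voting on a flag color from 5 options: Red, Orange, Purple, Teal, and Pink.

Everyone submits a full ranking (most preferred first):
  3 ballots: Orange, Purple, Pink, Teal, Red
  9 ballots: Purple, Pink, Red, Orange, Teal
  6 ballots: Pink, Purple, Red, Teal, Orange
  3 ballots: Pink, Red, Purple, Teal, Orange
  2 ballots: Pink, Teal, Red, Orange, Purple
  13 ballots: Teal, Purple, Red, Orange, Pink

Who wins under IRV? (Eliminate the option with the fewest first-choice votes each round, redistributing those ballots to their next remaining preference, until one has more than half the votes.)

Round 1: Red 0, Orange 3, Purple 9, Teal 13, Pink 11. Red eliminated.
Round 2: Orange 3, Purple 9, Teal 13, Pink 11. Orange eliminated.
Round 3: Purple 12, Teal 13, Pink 11. Pink eliminated.
Round 4: Purple 21, Teal 15. Purple has a majority (≥19).

Purple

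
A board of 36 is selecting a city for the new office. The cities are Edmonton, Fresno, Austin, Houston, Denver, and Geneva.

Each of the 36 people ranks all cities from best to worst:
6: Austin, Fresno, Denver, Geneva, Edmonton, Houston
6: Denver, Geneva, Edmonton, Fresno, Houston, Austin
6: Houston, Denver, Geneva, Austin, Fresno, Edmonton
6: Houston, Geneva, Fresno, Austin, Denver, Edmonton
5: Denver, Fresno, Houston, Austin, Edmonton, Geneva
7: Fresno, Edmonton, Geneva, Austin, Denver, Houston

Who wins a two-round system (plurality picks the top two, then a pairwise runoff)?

Round 1 first-place votes: Edmonton 0, Fresno 7, Austin 6, Houston 12, Denver 11, Geneva 0. Houston and Denver advance.
Runoff: Houston is ranked above Denver on 12 ballots, Denver above Houston on 24.

Denver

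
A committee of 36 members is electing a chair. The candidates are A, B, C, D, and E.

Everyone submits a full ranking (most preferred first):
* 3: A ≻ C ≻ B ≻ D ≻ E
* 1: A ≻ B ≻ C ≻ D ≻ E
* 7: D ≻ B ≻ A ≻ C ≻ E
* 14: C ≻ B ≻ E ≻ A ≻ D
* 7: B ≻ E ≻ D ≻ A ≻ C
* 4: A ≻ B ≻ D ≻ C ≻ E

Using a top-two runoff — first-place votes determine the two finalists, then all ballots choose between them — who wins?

Round 1 first-place votes: A 8, B 7, C 14, D 7, E 0. C and A advance.
Runoff: C is ranked above A on 14 ballots, A above C on 22.

A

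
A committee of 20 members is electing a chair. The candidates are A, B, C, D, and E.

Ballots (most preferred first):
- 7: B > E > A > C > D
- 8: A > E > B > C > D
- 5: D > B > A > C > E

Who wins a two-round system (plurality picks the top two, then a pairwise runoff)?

Round 1 first-place votes: A 8, B 7, C 0, D 5, E 0. A and B advance.
Runoff: A is ranked above B on 8 ballots, B above A on 12.

B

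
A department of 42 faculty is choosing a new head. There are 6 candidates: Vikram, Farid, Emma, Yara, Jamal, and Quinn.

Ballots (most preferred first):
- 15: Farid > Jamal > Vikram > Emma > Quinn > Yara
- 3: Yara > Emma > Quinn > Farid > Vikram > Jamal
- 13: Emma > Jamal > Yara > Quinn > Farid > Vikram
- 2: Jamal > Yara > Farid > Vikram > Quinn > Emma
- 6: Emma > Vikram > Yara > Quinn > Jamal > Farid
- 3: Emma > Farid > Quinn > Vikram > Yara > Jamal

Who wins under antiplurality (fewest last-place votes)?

Last-place votes: Vikram 13, Farid 6, Emma 2, Yara 15, Jamal 6, Quinn 0.

Quinn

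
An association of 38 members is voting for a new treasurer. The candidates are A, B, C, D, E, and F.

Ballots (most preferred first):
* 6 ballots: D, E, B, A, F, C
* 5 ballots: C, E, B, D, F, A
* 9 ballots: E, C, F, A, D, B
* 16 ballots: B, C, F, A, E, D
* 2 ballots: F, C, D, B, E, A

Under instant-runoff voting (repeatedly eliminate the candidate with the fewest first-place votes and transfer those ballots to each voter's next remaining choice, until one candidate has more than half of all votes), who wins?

Round 1: A 0, B 16, C 5, D 6, E 9, F 2. A eliminated.
Round 2: B 16, C 5, D 6, E 9, F 2. F eliminated.
Round 3: B 16, C 7, D 6, E 9. D eliminated.
Round 4: B 16, C 7, E 15. C eliminated.
Round 5: B 18, E 20. E has a majority (≥20).

E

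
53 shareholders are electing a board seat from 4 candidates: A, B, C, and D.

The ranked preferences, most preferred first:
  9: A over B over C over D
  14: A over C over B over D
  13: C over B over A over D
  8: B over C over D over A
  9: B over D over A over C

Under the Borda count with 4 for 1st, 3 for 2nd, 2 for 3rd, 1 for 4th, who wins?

A: 9×4 + 14×4 + 13×2 + 8×1 + 9×2 = 144
B: 9×3 + 14×2 + 13×3 + 8×4 + 9×4 = 162
C: 9×2 + 14×3 + 13×4 + 8×3 + 9×1 = 145
D: 9×1 + 14×1 + 13×1 + 8×2 + 9×3 = 79

B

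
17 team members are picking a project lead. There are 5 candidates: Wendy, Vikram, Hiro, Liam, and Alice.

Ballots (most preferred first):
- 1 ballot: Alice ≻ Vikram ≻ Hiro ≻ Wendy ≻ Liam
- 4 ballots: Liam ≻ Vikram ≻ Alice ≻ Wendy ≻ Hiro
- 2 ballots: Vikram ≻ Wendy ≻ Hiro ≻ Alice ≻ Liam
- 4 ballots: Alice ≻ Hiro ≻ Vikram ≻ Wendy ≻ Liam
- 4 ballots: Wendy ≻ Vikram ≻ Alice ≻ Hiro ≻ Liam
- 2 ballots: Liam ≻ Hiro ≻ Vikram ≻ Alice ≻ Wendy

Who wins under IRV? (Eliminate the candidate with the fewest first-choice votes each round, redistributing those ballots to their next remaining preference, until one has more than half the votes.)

Round 1: Wendy 4, Vikram 2, Hiro 0, Liam 6, Alice 5. Hiro eliminated.
Round 2: Wendy 4, Vikram 2, Liam 6, Alice 5. Vikram eliminated.
Round 3: Wendy 6, Liam 6, Alice 5. Alice eliminated.
Round 4: Wendy 11, Liam 6. Wendy has a majority (≥9).

Wendy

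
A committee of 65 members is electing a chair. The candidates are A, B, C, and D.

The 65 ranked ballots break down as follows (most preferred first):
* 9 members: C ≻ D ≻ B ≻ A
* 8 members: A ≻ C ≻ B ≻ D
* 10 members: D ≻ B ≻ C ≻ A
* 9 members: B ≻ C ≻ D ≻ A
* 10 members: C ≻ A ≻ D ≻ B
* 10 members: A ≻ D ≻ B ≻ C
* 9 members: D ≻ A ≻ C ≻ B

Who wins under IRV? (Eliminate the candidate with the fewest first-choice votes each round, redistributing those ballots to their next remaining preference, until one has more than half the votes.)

C

Round 1: A 18, B 9, C 19, D 19. B eliminated.
Round 2: A 18, C 28, D 19. A eliminated.
Round 3: C 36, D 29. C has a majority (≥33).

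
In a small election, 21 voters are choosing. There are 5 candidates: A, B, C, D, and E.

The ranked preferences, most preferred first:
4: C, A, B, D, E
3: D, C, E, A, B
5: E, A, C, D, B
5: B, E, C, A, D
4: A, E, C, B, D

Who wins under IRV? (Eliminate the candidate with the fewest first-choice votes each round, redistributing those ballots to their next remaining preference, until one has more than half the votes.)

Round 1: A 4, B 5, C 4, D 3, E 5. D eliminated.
Round 2: A 4, B 5, C 7, E 5. A eliminated.
Round 3: B 5, C 7, E 9. B eliminated.
Round 4: C 7, E 14. E has a majority (≥11).

E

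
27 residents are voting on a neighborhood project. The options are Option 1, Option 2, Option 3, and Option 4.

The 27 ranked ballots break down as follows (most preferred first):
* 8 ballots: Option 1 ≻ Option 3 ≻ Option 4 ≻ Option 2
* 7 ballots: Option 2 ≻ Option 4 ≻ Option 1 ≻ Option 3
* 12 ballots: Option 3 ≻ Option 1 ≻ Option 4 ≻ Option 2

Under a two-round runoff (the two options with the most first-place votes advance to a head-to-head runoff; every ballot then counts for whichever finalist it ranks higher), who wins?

Round 1 first-place votes: Option 1 8, Option 2 7, Option 3 12, Option 4 0. Option 3 and Option 1 advance.
Runoff: Option 3 is ranked above Option 1 on 12 ballots, Option 1 above Option 3 on 15.

Option 1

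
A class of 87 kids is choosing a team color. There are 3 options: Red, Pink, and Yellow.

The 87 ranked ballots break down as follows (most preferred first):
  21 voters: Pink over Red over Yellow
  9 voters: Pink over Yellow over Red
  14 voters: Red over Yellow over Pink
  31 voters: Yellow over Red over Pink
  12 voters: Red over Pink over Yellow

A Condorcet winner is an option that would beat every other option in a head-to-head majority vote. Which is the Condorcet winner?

Red vs Pink: 57–30
Red vs Yellow: 47–40
Red beats every other option.

Red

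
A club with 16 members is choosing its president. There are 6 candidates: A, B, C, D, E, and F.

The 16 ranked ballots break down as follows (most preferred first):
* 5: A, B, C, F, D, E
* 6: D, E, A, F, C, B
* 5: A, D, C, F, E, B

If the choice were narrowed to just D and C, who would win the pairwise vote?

D is ranked above C on 11 ballots; C above D on 5.

D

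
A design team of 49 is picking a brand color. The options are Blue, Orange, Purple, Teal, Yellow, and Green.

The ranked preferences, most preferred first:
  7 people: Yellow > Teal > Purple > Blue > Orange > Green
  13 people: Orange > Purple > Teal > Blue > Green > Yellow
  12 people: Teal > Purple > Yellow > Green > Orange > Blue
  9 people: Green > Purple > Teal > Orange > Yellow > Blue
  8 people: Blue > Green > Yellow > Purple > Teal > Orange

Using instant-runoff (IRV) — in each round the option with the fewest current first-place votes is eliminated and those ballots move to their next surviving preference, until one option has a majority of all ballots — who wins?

Teal

Round 1: Blue 8, Orange 13, Purple 0, Teal 12, Yellow 7, Green 9. Purple eliminated.
Round 2: Blue 8, Orange 13, Teal 12, Yellow 7, Green 9. Yellow eliminated.
Round 3: Blue 8, Orange 13, Teal 19, Green 9. Blue eliminated.
Round 4: Orange 13, Teal 19, Green 17. Orange eliminated.
Round 5: Teal 32, Green 17. Teal has a majority (≥25).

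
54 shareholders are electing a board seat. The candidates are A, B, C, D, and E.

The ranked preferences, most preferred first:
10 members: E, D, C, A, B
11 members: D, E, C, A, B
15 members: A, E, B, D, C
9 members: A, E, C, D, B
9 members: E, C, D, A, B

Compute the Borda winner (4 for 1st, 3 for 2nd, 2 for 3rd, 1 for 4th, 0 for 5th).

A: 10×1 + 11×1 + 15×4 + 9×4 + 9×1 = 126
B: 10×0 + 11×0 + 15×2 + 9×0 + 9×0 = 30
C: 10×2 + 11×2 + 15×0 + 9×2 + 9×3 = 87
D: 10×3 + 11×4 + 15×1 + 9×1 + 9×2 = 116
E: 10×4 + 11×3 + 15×3 + 9×3 + 9×4 = 181

E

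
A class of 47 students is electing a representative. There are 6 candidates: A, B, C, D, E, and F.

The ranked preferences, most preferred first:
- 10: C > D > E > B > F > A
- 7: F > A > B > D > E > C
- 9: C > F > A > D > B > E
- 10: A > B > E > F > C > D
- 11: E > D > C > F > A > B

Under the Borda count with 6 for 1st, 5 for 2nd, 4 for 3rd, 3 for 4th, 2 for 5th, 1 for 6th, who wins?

C

A: 10×1 + 7×5 + 9×4 + 10×6 + 11×2 = 163
B: 10×3 + 7×4 + 9×2 + 10×5 + 11×1 = 137
C: 10×6 + 7×1 + 9×6 + 10×2 + 11×4 = 185
D: 10×5 + 7×3 + 9×3 + 10×1 + 11×5 = 163
E: 10×4 + 7×2 + 9×1 + 10×4 + 11×6 = 169
F: 10×2 + 7×6 + 9×5 + 10×3 + 11×3 = 170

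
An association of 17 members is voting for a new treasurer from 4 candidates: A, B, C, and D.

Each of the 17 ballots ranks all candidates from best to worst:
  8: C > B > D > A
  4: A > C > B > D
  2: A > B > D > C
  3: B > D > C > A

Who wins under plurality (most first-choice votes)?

C

First-place votes: A 6, B 3, C 8, D 0.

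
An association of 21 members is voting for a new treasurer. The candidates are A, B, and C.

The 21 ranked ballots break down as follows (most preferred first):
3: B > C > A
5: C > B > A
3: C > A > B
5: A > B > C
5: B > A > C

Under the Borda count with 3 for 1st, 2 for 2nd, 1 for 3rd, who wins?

A: 3×1 + 5×1 + 3×2 + 5×3 + 5×2 = 39
B: 3×3 + 5×2 + 3×1 + 5×2 + 5×3 = 47
C: 3×2 + 5×3 + 3×3 + 5×1 + 5×1 = 40

B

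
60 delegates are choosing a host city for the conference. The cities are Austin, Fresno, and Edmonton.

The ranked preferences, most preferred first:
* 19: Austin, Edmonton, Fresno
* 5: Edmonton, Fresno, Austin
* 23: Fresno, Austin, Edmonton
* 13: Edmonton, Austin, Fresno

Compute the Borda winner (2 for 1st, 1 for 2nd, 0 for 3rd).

Austin: 19×2 + 5×0 + 23×1 + 13×1 = 74
Fresno: 19×0 + 5×1 + 23×2 + 13×0 = 51
Edmonton: 19×1 + 5×2 + 23×0 + 13×2 = 55

Austin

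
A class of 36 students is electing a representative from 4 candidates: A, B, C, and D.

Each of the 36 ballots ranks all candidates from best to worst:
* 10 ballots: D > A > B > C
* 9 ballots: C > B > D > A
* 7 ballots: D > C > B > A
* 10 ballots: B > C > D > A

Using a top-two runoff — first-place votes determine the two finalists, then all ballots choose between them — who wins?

Round 1 first-place votes: A 0, B 10, C 9, D 17. D and B advance.
Runoff: D is ranked above B on 17 ballots, B above D on 19.

B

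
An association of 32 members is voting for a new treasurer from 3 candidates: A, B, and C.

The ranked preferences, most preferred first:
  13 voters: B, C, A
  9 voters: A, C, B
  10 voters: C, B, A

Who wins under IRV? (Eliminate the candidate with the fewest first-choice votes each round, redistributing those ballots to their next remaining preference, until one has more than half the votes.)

C

Round 1: A 9, B 13, C 10. A eliminated.
Round 2: B 13, C 19. C has a majority (≥17).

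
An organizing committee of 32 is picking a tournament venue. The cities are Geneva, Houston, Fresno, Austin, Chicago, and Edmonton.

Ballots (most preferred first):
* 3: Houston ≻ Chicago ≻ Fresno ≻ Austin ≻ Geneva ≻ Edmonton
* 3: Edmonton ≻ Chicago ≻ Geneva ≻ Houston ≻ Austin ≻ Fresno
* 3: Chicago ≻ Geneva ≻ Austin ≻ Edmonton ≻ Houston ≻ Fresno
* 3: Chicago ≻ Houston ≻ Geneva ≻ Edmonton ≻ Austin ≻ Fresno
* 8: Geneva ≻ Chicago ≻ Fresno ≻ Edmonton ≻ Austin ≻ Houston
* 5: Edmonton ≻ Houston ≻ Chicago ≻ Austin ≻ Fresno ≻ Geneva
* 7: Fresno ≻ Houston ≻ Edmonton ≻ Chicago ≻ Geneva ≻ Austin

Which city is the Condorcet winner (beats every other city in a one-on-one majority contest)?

Chicago vs Geneva: 24–8
Chicago vs Houston: 17–15
Chicago vs Fresno: 25–7
Chicago vs Austin: 32–0
Chicago vs Edmonton: 17–15
Chicago beats every other city.

Chicago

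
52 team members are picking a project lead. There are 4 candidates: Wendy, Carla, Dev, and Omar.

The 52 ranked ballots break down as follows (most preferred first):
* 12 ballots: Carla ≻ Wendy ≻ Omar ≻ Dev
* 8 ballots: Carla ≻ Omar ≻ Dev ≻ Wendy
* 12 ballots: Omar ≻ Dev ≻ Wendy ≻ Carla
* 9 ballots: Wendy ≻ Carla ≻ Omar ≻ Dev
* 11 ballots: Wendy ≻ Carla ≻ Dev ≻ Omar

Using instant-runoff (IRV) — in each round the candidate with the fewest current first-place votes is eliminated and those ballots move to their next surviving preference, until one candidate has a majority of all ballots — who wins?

Round 1: Wendy 20, Carla 20, Dev 0, Omar 12. Dev eliminated.
Round 2: Wendy 20, Carla 20, Omar 12. Omar eliminated.
Round 3: Wendy 32, Carla 20. Wendy has a majority (≥27).

Wendy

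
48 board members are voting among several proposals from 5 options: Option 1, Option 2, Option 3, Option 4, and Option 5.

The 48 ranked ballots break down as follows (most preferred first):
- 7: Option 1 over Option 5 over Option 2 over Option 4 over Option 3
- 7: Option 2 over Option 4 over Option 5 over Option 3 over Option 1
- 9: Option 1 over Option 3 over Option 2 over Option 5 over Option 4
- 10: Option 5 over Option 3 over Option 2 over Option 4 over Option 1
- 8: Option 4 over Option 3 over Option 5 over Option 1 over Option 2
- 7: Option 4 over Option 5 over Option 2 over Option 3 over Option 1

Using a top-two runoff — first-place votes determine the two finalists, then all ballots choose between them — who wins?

Round 1 first-place votes: Option 1 16, Option 2 7, Option 3 0, Option 4 15, Option 5 10. Option 1 and Option 4 advance.
Runoff: Option 1 is ranked above Option 4 on 16 ballots, Option 4 above Option 1 on 32.

Option 4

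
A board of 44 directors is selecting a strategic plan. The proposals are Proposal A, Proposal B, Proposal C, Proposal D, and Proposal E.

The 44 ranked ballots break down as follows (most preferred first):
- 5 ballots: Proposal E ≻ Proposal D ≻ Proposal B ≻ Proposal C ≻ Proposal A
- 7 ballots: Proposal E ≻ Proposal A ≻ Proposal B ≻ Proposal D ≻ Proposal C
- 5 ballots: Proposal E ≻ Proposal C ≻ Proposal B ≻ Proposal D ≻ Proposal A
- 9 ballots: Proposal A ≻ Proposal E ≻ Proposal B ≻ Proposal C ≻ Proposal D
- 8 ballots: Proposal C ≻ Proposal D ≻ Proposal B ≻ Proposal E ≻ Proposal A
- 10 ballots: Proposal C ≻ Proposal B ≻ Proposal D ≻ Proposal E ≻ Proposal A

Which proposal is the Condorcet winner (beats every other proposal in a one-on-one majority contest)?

Proposal E vs Proposal A: 35–9
Proposal E vs Proposal B: 26–18
Proposal E vs Proposal C: 26–18
Proposal E vs Proposal D: 26–18
Proposal E beats every other proposal.

Proposal E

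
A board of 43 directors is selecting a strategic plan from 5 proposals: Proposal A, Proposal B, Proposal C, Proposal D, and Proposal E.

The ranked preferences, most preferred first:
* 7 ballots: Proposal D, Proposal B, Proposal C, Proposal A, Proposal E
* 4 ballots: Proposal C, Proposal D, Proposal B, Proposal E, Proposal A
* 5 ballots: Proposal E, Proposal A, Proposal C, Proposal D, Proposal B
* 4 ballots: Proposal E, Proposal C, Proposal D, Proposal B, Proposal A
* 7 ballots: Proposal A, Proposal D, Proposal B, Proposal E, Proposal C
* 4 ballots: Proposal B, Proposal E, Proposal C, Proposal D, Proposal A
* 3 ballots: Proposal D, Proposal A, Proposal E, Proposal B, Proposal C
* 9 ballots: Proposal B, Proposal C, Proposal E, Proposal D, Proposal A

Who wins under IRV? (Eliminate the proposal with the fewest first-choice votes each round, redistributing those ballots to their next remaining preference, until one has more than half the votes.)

Proposal D

Round 1: Proposal A 7, Proposal B 13, Proposal C 4, Proposal D 10, Proposal E 9. Proposal C eliminated.
Round 2: Proposal A 7, Proposal B 13, Proposal D 14, Proposal E 9. Proposal A eliminated.
Round 3: Proposal B 13, Proposal D 21, Proposal E 9. Proposal E eliminated.
Round 4: Proposal B 13, Proposal D 30. Proposal D has a majority (≥22).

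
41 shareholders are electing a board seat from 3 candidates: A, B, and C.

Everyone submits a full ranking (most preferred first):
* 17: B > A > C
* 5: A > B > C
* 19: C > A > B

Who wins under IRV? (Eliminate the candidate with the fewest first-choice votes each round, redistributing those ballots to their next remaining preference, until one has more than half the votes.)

B

Round 1: A 5, B 17, C 19. A eliminated.
Round 2: B 22, C 19. B has a majority (≥21).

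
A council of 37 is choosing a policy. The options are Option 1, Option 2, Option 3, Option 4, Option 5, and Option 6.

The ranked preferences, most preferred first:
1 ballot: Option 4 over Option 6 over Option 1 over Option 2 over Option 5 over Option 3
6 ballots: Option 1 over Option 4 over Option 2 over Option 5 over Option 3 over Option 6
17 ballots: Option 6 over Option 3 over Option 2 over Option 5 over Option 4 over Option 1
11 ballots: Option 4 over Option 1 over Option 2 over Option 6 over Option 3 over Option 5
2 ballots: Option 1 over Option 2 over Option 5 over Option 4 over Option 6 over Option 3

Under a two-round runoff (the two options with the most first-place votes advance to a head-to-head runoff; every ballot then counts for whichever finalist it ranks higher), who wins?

Round 1 first-place votes: Option 1 8, Option 2 0, Option 3 0, Option 4 12, Option 5 0, Option 6 17. Option 6 and Option 4 advance.
Runoff: Option 6 is ranked above Option 4 on 17 ballots, Option 4 above Option 6 on 20.

Option 4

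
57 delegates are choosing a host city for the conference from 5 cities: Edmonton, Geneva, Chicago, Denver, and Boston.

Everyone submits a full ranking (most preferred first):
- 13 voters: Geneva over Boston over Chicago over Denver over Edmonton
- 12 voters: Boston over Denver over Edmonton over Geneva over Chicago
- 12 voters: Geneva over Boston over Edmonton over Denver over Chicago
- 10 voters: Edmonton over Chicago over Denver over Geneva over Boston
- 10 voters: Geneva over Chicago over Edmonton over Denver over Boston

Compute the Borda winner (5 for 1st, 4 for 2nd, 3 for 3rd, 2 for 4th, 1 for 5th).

Geneva

Edmonton: 13×1 + 12×3 + 12×3 + 10×5 + 10×3 = 165
Geneva: 13×5 + 12×2 + 12×5 + 10×2 + 10×5 = 219
Chicago: 13×3 + 12×1 + 12×1 + 10×4 + 10×4 = 143
Denver: 13×2 + 12×4 + 12×2 + 10×3 + 10×2 = 148
Boston: 13×4 + 12×5 + 12×4 + 10×1 + 10×1 = 180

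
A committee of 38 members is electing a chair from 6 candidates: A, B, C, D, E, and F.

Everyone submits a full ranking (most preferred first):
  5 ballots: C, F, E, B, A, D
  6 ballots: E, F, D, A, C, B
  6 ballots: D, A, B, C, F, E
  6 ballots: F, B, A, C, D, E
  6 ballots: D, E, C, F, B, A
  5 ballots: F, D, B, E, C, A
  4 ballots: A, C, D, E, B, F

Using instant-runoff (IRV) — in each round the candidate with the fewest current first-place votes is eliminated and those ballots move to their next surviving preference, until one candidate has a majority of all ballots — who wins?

Round 1: A 4, B 0, C 5, D 12, E 6, F 11. B eliminated.
Round 2: A 4, C 5, D 12, E 6, F 11. A eliminated.
Round 3: C 9, D 12, E 6, F 11. E eliminated.
Round 4: C 9, D 12, F 17. C eliminated.
Round 5: D 16, F 22. F has a majority (≥20).

F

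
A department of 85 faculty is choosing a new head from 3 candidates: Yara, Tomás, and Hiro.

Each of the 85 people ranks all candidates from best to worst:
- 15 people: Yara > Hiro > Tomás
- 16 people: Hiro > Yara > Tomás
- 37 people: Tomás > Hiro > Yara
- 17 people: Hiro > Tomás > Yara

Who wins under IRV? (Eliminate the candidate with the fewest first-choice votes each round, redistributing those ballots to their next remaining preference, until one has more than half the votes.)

Round 1: Yara 15, Tomás 37, Hiro 33. Yara eliminated.
Round 2: Tomás 37, Hiro 48. Hiro has a majority (≥43).

Hiro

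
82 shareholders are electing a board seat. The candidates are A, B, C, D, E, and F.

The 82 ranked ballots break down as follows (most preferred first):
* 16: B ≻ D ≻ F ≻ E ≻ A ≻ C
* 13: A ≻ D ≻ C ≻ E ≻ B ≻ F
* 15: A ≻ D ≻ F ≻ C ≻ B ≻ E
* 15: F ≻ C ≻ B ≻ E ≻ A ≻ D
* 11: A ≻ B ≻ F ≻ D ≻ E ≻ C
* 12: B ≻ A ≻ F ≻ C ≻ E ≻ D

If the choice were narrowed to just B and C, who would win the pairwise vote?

C

B is ranked above C on 39 ballots; C above B on 43.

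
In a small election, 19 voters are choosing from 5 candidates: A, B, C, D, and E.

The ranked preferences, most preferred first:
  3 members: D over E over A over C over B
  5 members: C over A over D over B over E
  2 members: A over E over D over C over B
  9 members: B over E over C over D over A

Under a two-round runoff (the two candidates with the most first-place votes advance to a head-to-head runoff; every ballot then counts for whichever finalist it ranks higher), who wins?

C

Round 1 first-place votes: A 2, B 9, C 5, D 3, E 0. B and C advance.
Runoff: B is ranked above C on 9 ballots, C above B on 10.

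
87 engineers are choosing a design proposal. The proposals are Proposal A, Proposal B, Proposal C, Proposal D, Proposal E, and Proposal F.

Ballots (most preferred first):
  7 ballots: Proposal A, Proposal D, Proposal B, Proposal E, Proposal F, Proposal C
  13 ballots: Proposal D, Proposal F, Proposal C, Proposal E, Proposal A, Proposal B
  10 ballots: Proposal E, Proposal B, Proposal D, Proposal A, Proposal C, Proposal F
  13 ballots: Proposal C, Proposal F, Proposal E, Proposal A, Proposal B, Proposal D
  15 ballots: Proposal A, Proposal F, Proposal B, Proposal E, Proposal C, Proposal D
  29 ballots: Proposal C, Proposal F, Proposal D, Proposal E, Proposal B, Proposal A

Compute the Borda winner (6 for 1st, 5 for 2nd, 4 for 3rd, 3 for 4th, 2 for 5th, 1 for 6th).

Proposal F

Proposal A: 7×6 + 13×2 + 10×3 + 13×3 + 15×6 + 29×1 = 256
Proposal B: 7×4 + 13×1 + 10×5 + 13×2 + 15×4 + 29×2 = 235
Proposal C: 7×1 + 13×4 + 10×2 + 13×6 + 15×2 + 29×6 = 361
Proposal D: 7×5 + 13×6 + 10×4 + 13×1 + 15×1 + 29×4 = 297
Proposal E: 7×3 + 13×3 + 10×6 + 13×4 + 15×3 + 29×3 = 304
Proposal F: 7×2 + 13×5 + 10×1 + 13×5 + 15×5 + 29×5 = 374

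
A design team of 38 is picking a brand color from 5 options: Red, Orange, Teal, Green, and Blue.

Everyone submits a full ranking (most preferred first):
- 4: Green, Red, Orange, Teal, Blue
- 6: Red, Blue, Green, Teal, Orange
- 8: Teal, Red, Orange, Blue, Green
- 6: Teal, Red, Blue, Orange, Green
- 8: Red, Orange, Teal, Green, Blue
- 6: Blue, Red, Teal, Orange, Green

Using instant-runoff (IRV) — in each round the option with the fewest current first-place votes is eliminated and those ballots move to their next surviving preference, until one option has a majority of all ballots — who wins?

Round 1: Red 14, Orange 0, Teal 14, Green 4, Blue 6. Orange eliminated.
Round 2: Red 14, Teal 14, Green 4, Blue 6. Green eliminated.
Round 3: Red 18, Teal 14, Blue 6. Blue eliminated.
Round 4: Red 24, Teal 14. Red has a majority (≥20).

Red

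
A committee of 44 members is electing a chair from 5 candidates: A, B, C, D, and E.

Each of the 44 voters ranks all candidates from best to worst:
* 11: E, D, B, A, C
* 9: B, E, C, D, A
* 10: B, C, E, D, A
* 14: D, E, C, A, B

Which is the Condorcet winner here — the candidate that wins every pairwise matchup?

E vs A: 44–0
E vs B: 25–19
E vs C: 34–10
E vs D: 30–14
E beats every other candidate.

E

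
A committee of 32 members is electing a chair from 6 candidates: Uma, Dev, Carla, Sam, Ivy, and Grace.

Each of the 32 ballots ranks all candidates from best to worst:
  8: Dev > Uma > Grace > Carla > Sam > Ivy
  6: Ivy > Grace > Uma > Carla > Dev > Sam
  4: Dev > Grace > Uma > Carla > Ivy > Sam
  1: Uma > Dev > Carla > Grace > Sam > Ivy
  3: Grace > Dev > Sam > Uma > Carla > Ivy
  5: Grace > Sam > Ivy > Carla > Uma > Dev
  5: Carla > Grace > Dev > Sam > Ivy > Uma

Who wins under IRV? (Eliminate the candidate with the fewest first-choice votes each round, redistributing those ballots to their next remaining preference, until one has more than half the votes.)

Grace

Round 1: Uma 1, Dev 12, Carla 5, Sam 0, Ivy 6, Grace 8. Sam eliminated.
Round 2: Uma 1, Dev 12, Carla 5, Ivy 6, Grace 8. Uma eliminated.
Round 3: Dev 13, Carla 5, Ivy 6, Grace 8. Carla eliminated.
Round 4: Dev 13, Ivy 6, Grace 13. Ivy eliminated.
Round 5: Dev 13, Grace 19. Grace has a majority (≥17).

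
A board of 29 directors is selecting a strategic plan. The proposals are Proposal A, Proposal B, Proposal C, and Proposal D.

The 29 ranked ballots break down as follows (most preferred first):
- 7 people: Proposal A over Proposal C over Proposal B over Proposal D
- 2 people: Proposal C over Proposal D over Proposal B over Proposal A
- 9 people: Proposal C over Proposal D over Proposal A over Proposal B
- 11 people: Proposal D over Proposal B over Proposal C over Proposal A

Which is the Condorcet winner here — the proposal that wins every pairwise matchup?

Proposal C vs Proposal A: 22–7
Proposal C vs Proposal B: 18–11
Proposal C vs Proposal D: 18–11
Proposal C beats every other proposal.

Proposal C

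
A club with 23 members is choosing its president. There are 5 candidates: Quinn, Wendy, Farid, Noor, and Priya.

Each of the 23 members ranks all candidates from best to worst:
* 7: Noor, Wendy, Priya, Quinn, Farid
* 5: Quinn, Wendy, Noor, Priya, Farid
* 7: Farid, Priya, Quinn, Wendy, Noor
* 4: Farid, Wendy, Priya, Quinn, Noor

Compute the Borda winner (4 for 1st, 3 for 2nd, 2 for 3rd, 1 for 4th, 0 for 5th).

Quinn: 7×1 + 5×4 + 7×2 + 4×1 = 45
Wendy: 7×3 + 5×3 + 7×1 + 4×3 = 55
Farid: 7×0 + 5×0 + 7×4 + 4×4 = 44
Noor: 7×4 + 5×2 + 7×0 + 4×0 = 38
Priya: 7×2 + 5×1 + 7×3 + 4×2 = 48

Wendy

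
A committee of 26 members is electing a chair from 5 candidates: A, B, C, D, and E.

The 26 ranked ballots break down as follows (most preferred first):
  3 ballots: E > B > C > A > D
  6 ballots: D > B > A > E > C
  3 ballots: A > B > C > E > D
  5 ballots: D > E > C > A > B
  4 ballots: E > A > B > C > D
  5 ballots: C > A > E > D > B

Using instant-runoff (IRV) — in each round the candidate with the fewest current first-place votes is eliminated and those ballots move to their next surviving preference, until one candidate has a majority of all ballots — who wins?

Round 1: A 3, B 0, C 5, D 11, E 7. B eliminated.
Round 2: A 3, C 5, D 11, E 7. A eliminated.
Round 3: C 8, D 11, E 7. E eliminated.
Round 4: C 15, D 11. C has a majority (≥14).

C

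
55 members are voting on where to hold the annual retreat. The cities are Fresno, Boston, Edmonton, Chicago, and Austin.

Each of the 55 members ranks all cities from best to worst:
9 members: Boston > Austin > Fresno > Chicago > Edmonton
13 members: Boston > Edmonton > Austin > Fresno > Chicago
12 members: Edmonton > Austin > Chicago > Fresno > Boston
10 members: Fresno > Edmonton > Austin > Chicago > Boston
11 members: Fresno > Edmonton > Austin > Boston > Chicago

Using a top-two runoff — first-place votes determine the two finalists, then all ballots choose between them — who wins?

Round 1 first-place votes: Fresno 21, Boston 22, Edmonton 12, Chicago 0, Austin 0. Boston and Fresno advance.
Runoff: Boston is ranked above Fresno on 22 ballots, Fresno above Boston on 33.

Fresno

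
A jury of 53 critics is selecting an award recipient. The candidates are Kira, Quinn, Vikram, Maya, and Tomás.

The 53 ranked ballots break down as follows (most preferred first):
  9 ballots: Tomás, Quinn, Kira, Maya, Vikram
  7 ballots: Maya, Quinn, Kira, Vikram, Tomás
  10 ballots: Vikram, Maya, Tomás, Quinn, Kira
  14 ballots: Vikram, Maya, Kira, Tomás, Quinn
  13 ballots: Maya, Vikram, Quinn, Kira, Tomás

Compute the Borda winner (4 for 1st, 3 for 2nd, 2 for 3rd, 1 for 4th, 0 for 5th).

Kira: 9×2 + 7×2 + 10×0 + 14×2 + 13×1 = 73
Quinn: 9×3 + 7×3 + 10×1 + 14×0 + 13×2 = 84
Vikram: 9×0 + 7×1 + 10×4 + 14×4 + 13×3 = 142
Maya: 9×1 + 7×4 + 10×3 + 14×3 + 13×4 = 161
Tomás: 9×4 + 7×0 + 10×2 + 14×1 + 13×0 = 70

Maya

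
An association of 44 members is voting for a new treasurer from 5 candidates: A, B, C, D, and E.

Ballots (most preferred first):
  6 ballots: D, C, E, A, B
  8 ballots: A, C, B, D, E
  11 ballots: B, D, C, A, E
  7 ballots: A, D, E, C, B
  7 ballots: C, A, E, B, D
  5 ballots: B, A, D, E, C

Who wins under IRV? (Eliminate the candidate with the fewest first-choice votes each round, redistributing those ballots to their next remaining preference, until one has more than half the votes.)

Round 1: A 15, B 16, C 7, D 6, E 0. E eliminated.
Round 2: A 15, B 16, C 7, D 6. D eliminated.
Round 3: A 15, B 16, C 13. C eliminated.
Round 4: A 28, B 16. A has a majority (≥23).

A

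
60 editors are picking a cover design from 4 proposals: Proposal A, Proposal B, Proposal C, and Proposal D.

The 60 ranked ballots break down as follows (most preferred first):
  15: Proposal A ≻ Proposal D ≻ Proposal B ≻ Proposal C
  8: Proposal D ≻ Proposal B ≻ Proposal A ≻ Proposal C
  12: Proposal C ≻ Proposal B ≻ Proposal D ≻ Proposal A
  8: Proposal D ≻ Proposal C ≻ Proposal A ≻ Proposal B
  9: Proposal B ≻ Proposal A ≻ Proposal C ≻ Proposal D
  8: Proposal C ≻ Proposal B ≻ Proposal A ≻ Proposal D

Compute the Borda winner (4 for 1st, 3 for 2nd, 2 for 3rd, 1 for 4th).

Proposal B

Proposal A: 15×4 + 8×2 + 12×1 + 8×2 + 9×3 + 8×2 = 147
Proposal B: 15×2 + 8×3 + 12×3 + 8×1 + 9×4 + 8×3 = 158
Proposal C: 15×1 + 8×1 + 12×4 + 8×3 + 9×2 + 8×4 = 145
Proposal D: 15×3 + 8×4 + 12×2 + 8×4 + 9×1 + 8×1 = 150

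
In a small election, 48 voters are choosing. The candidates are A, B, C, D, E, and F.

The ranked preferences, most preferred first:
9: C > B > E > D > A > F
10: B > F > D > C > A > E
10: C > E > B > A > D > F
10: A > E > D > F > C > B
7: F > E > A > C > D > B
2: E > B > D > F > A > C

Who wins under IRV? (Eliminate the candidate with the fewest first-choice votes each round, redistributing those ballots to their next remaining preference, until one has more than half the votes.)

Round 1: A 10, B 10, C 19, D 0, E 2, F 7. D eliminated.
Round 2: A 10, B 10, C 19, E 2, F 7. E eliminated.
Round 3: A 10, B 12, C 19, F 7. F eliminated.
Round 4: A 17, B 12, C 19. B eliminated.
Round 5: A 19, C 29. C has a majority (≥25).

C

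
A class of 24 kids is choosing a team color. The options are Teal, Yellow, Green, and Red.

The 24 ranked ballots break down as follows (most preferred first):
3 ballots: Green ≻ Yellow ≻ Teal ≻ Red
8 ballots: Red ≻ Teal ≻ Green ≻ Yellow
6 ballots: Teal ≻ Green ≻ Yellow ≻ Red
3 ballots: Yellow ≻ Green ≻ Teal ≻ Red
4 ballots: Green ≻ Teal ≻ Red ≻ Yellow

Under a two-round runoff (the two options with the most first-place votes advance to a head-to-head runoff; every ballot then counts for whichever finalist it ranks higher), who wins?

Round 1 first-place votes: Teal 6, Yellow 3, Green 7, Red 8. Red and Green advance.
Runoff: Red is ranked above Green on 8 ballots, Green above Red on 16.

Green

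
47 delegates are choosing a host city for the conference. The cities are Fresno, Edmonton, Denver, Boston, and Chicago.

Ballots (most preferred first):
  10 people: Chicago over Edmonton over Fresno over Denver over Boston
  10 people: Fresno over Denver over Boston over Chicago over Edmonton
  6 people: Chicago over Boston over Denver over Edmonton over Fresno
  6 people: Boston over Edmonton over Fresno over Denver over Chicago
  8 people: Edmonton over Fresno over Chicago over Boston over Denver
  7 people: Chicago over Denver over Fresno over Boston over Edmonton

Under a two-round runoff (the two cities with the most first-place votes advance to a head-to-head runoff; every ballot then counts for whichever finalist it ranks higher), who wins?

Fresno

Round 1 first-place votes: Fresno 10, Edmonton 8, Denver 0, Boston 6, Chicago 23. Chicago and Fresno advance.
Runoff: Chicago is ranked above Fresno on 23 ballots, Fresno above Chicago on 24.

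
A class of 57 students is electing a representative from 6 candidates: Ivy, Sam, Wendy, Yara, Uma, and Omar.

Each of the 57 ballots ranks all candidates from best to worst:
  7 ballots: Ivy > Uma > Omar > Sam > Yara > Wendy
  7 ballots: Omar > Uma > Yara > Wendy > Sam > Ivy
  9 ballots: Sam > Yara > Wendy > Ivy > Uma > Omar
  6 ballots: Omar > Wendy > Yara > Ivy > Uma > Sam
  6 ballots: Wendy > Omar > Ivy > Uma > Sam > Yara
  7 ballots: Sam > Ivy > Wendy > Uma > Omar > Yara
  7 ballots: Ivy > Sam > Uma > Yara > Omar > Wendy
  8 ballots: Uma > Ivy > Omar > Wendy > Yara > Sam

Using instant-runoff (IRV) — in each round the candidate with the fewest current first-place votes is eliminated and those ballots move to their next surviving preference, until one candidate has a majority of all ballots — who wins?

Round 1: Ivy 14, Sam 16, Wendy 6, Yara 0, Uma 8, Omar 13. Yara eliminated.
Round 2: Ivy 14, Sam 16, Wendy 6, Uma 8, Omar 13. Wendy eliminated.
Round 3: Ivy 14, Sam 16, Uma 8, Omar 19. Uma eliminated.
Round 4: Ivy 22, Sam 16, Omar 19. Sam eliminated.
Round 5: Ivy 38, Omar 19. Ivy has a majority (≥29).

Ivy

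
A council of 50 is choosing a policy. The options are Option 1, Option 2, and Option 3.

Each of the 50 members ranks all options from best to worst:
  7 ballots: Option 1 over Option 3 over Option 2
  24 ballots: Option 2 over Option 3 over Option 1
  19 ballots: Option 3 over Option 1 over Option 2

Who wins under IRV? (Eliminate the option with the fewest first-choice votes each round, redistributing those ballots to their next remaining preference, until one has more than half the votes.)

Round 1: Option 1 7, Option 2 24, Option 3 19. Option 1 eliminated.
Round 2: Option 2 24, Option 3 26. Option 3 has a majority (≥26).

Option 3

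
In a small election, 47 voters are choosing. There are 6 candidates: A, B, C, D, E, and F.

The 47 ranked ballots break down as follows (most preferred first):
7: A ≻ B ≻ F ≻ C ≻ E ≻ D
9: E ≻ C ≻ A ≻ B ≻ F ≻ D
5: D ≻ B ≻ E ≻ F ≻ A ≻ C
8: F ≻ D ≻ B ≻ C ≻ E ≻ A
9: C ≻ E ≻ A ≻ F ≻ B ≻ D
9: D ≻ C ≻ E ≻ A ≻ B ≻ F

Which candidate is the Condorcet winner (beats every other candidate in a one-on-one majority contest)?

C vs A: 35–12
C vs B: 27–20
C vs D: 25–22
C vs E: 33–14
C vs F: 27–20
C beats every other candidate.

C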